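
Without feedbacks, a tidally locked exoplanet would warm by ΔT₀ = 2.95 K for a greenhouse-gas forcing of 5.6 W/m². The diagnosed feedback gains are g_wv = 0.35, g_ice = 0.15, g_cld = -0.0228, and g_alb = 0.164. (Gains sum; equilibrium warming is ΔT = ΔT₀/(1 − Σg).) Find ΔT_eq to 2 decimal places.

Total gain g = 0.35 + 0.15 − 0.0228 + 0.164 = 0.6412.
Amplification A = 1/(1 − 0.6412) = 2.787.
ΔT = 2.95 × 2.787 = 8.22 K.

8.22 K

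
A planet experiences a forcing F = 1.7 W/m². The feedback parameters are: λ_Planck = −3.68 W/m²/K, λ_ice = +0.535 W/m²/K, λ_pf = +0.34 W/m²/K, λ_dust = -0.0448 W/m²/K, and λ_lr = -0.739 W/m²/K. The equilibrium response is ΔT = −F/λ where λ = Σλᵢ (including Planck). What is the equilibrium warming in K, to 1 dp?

0.5 K

Net feedback parameter λ = (−3.68) + (+0.535) + (+0.34) + (-0.0448) + (-0.739) = -3.5888 W/m²/K.
ΔT = −F/λ = −1.7/(-3.5888) = 0.5 K.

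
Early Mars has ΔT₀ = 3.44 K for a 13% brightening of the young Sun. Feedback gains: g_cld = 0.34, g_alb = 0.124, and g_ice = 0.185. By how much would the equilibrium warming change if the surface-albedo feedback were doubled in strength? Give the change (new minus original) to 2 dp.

5.35 K

Original: g = 0.649, ΔT = 3.44/(1−0.649) = 9.8006 K.
With doubled surface-albedo: g' = 0.773, ΔT' = 3.44/(1−0.773) = 15.1542 K.
Change = 15.1542 − 9.8006 = 5.35 K.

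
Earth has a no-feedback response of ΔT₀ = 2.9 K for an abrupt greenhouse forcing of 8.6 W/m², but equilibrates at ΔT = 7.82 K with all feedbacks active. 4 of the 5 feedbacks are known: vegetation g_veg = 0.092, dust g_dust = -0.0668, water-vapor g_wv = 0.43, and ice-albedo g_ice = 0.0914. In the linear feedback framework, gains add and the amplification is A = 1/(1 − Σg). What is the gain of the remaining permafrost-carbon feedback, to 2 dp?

0.08

Amplification A = ΔT/ΔT₀ = 7.82/2.9 = 2.697.
Total gain g = 1 − 1/A = 1 − 1/2.697 = 0.6292.
Known gains sum to 0.092 − 0.0668 + 0.43 + 0.0914 = 0.5466.
g_pf = 0.6292 − 0.5466 = 0.08.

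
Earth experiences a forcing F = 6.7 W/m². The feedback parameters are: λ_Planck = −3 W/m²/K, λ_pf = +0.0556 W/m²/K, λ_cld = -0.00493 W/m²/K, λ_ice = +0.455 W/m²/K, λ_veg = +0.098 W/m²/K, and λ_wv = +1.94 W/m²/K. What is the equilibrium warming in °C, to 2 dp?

14.68 °C

Net feedback parameter λ = (−3) + (+0.0556) + (-0.00493) + (+0.455) + (+0.098) + (+1.94) = -0.45633 W/m²/K.
ΔT = −F/λ = −6.7/(-0.45633) = 14.68 °C.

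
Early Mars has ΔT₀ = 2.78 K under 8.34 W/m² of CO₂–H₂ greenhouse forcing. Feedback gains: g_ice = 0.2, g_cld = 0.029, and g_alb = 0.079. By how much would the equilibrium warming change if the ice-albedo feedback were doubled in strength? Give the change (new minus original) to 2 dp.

1.63 K

Original: g = 0.308, ΔT = 2.78/(1−0.308) = 4.0173 K.
With doubled ice-albedo: g' = 0.508, ΔT' = 2.78/(1−0.508) = 5.6504 K.
Change = 5.6504 − 4.0173 = 1.63 K.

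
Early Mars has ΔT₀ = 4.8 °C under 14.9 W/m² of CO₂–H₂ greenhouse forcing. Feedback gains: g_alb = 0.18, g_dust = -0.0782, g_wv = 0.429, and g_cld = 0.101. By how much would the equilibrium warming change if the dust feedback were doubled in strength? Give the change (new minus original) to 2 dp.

Original: g = 0.6318, ΔT = 4.8/(1−0.6318) = 13.0364 °C.
With doubled dust: g' = 0.5536, ΔT' = 4.8/(1−0.5536) = 10.7527 °C.
Change = 10.7527 − 13.0364 = -2.28 °C.

-2.28 °C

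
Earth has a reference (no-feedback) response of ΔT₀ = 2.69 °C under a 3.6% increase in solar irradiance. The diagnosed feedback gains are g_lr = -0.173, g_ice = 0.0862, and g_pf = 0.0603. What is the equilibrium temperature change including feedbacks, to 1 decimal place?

2.6 °C

Total gain g = -0.173 + 0.0862 + 0.0603 = -0.0265.
Amplification A = 1/(1 + 0.0265) = 0.9742.
ΔT = 2.69 × 0.9742 = 2.6 °C.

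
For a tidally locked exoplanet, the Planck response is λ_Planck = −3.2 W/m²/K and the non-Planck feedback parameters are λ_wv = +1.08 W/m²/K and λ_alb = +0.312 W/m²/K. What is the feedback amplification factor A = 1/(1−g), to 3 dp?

Convert to gains: g_wv = 1.08/3.2 = 0.3375; g_alb = 0.312/3.2 = 0.0975.
Total gain g = 0.435.
A = 1/(1 − 0.435) = 1.770.

1.770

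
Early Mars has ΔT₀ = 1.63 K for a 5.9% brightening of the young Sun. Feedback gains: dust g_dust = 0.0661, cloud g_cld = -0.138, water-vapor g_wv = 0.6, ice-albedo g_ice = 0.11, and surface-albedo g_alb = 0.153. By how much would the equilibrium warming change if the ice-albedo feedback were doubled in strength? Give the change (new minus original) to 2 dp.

Original: g = 0.7911, ΔT = 1.63/(1−0.7911) = 7.8028 K.
With doubled ice-albedo: g' = 0.9011, ΔT' = 1.63/(1−0.9011) = 16.4813 K.
Change = 16.4813 − 7.8028 = 8.68 K.

8.68 K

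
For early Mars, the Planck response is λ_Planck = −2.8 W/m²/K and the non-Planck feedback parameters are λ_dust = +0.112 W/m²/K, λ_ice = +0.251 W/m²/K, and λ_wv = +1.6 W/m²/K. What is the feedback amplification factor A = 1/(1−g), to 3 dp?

Convert to gains: g_dust = 0.112/2.8 = 0.04; g_ice = 0.251/2.8 = 0.08964; g_wv = 1.6/2.8 = 0.5714.
Total gain g = 0.70104.
A = 1/(1 − 0.70104) = 3.345.

3.345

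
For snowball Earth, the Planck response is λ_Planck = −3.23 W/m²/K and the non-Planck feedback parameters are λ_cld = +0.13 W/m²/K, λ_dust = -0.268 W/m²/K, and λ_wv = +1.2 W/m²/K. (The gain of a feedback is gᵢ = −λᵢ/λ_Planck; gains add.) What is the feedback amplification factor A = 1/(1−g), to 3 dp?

Convert to gains: g_cld = 0.13/3.23 = 0.04025; g_dust = -0.268/3.23 = -0.08297; g_wv = 1.2/3.23 = 0.3715.
Total gain g = 0.32878.
A = 1/(1 − 0.32878) = 1.490.

1.490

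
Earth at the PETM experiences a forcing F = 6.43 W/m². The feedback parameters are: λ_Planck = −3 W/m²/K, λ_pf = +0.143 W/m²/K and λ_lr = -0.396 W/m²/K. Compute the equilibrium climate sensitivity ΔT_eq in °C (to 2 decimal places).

Net feedback parameter λ = (−3) + (+0.143) + (-0.396) = -3.253 W/m²/K.
ΔT = −F/λ = −6.43/(-3.253) = 1.98 °C.

1.98 °C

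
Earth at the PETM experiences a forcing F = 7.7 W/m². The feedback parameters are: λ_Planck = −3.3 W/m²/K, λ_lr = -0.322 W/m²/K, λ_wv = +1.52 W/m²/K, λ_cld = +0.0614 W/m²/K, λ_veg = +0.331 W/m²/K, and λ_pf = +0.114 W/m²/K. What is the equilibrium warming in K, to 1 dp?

4.8 K

Net feedback parameter λ = (−3.3) + (-0.322) + (+1.52) + (+0.0614) + (+0.331) + (+0.114) = -1.5956 W/m²/K.
ΔT = −F/λ = −7.7/(-1.5956) = 4.8 K.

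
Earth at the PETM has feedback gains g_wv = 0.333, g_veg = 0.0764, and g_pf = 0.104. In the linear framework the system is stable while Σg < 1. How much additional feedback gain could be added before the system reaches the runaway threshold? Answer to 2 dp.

Current total gain = 0.333 + 0.0764 + 0.104 = 0.5134.
Margin to runaway = 1 − 0.5134 = 0.49.

0.49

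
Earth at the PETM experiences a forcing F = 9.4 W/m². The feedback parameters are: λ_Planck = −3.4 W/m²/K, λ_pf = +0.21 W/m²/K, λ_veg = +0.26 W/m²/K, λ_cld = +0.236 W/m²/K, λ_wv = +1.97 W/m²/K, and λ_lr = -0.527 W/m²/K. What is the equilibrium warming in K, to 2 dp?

Net feedback parameter λ = (−3.4) + (+0.21) + (+0.26) + (+0.236) + (+1.97) + (-0.527) = -1.251 W/m²/K.
ΔT = −F/λ = −9.4/(-1.251) = 7.51 K.

7.51 K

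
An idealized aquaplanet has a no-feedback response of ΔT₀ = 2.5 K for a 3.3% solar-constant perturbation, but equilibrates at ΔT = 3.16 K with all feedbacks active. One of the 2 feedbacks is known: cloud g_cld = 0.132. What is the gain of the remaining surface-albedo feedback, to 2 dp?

0.08

Amplification A = ΔT/ΔT₀ = 3.16/2.5 = 1.264.
Total gain g = 1 − 1/A = 1 − 1/1.264 = 0.2089.
The known gain is 0.132.
g_alb = 0.2089 − 0.132 = 0.08.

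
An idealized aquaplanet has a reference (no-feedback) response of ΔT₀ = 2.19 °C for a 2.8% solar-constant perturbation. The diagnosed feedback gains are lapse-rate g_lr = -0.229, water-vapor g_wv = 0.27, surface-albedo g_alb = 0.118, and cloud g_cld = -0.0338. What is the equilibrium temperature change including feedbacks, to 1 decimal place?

2.5 °C

Total gain g = -0.229 + 0.27 + 0.118 − 0.0338 = 0.1252.
Amplification A = 1/(1 − 0.1252) = 1.143.
ΔT = 2.19 × 1.143 = 2.5 °C.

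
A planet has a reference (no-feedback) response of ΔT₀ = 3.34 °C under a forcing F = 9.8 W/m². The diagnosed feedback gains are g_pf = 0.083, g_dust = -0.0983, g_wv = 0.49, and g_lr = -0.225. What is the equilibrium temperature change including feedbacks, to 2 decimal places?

4.45 °C

Total gain g = 0.083 − 0.0983 + 0.49 − 0.225 = 0.2497.
Amplification A = 1/(1 − 0.2497) = 1.333.
ΔT = 3.34 × 1.333 = 4.45 °C.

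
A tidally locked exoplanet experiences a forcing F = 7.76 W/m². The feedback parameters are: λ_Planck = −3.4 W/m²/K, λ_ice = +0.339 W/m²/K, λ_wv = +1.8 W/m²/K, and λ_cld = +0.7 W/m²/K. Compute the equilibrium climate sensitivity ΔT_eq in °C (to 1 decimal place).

13.8 °C

Net feedback parameter λ = (−3.4) + (+0.339) + (+1.8) + (+0.7) = -0.561 W/m²/K.
ΔT = −F/λ = −7.76/(-0.561) = 13.8 °C.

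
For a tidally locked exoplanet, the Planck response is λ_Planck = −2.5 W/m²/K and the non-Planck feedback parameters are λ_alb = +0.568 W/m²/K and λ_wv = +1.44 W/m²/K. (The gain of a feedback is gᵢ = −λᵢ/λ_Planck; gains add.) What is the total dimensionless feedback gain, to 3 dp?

Convert to gains: g_alb = 0.568/2.5 = 0.2272; g_wv = 1.44/2.5 = 0.576.
Total gain g = 0.8032.

0.803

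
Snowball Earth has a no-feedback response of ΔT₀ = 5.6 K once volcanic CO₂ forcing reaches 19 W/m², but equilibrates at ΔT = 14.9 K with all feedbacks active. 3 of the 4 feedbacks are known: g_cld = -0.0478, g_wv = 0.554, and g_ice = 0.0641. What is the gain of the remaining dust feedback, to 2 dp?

0.05

Amplification A = ΔT/ΔT₀ = 14.9/5.6 = 2.661.
Total gain g = 1 − 1/A = 1 − 1/2.661 = 0.6242.
Known gains sum to -0.0478 + 0.554 + 0.0641 = 0.5703.
g_dust = 0.6242 − 0.5703 = 0.05.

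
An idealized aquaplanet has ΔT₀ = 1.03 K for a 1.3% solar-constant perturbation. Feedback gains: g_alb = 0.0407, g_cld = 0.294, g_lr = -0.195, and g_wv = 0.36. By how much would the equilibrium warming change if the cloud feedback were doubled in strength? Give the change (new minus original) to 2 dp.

Original: g = 0.4997, ΔT = 1.03/(1−0.4997) = 2.0588 K.
With doubled cloud: g' = 0.7937, ΔT' = 1.03/(1−0.7937) = 4.9927 K.
Change = 4.9927 − 2.0588 = 2.93 K.

2.93 K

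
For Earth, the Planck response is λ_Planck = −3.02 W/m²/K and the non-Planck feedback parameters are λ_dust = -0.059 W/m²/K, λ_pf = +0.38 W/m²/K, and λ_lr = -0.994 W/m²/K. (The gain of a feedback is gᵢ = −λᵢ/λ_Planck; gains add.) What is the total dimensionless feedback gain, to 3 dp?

-0.223

Convert to gains: g_dust = -0.059/3.02 = -0.01954; g_pf = 0.38/3.02 = 0.1258; g_lr = -0.994/3.02 = -0.3291.
Total gain g = -0.22284.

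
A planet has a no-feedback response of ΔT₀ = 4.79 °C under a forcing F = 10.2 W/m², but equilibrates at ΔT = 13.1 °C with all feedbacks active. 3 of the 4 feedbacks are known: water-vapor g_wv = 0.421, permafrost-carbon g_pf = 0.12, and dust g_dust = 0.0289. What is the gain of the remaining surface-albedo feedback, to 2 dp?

0.06

Amplification A = ΔT/ΔT₀ = 13.1/4.79 = 2.735.
Total gain g = 1 − 1/A = 1 − 1/2.735 = 0.6344.
Known gains sum to 0.421 + 0.12 + 0.0289 = 0.5699.
g_alb = 0.6344 − 0.5699 = 0.06.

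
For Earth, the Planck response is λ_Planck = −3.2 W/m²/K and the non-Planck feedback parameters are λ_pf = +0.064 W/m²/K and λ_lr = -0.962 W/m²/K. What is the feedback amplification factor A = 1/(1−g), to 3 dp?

Convert to gains: g_pf = 0.064/3.2 = 0.02; g_lr = -0.962/3.2 = -0.3006.
Total gain g = -0.2806.
A = 1/(1 + 0.2806) = 0.781.

0.781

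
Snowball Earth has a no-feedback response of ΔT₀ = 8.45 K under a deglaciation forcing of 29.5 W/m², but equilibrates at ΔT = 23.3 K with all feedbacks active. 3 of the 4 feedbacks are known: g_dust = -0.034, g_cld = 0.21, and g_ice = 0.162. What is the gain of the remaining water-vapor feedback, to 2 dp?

0.30

Amplification A = ΔT/ΔT₀ = 23.3/8.45 = 2.757.
Total gain g = 1 − 1/A = 1 − 1/2.757 = 0.6373.
Known gains sum to -0.034 + 0.21 + 0.162 = 0.338.
g_wv = 0.6373 − 0.338 = 0.30.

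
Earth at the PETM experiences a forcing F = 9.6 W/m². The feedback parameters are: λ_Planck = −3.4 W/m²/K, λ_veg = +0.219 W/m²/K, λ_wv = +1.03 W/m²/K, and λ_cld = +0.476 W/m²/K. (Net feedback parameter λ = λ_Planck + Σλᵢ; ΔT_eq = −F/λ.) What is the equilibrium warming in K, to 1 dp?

5.7 K

Net feedback parameter λ = (−3.4) + (+0.219) + (+1.03) + (+0.476) = -1.675 W/m²/K.
ΔT = −F/λ = −9.6/(-1.675) = 5.7 K.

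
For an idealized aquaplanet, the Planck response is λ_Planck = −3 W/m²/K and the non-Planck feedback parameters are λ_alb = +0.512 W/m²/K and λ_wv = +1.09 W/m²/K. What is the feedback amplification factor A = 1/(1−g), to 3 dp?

2.146

Convert to gains: g_alb = 0.512/3 = 0.1707; g_wv = 1.09/3 = 0.3633.
Total gain g = 0.534.
A = 1/(1 − 0.534) = 2.146.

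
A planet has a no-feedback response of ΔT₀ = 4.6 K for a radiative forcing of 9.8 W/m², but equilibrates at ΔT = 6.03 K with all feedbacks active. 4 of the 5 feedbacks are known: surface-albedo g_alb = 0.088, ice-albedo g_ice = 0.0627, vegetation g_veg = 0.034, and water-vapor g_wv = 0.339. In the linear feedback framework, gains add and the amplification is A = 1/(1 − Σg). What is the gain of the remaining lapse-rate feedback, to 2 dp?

Amplification A = ΔT/ΔT₀ = 6.03/4.6 = 1.311.
Total gain g = 1 − 1/A = 1 − 1/1.311 = 0.2372.
Known gains sum to 0.088 + 0.0627 + 0.034 + 0.339 = 0.5237.
g_lr = 0.2372 − 0.5237 = -0.29.

-0.29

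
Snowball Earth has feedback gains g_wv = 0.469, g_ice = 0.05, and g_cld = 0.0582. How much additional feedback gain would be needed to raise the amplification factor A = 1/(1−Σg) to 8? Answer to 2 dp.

0.30

Current total gain = 0.5772.
Target gain for A = 8: g* = 1 − 1/8 = 0.875.
Additional gain needed = 0.875 − 0.5772 = 0.30.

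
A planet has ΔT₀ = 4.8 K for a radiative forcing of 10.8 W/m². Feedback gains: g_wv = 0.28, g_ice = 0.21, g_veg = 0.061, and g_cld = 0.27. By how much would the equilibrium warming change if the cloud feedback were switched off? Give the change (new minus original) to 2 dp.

-16.13 K

Original: g = 0.821, ΔT = 4.8/(1−0.821) = 26.8156 K.
Without cloud: g' = 0.551, ΔT' = 4.8/(1−0.551) = 10.6904 K.
Change = 10.6904 − 26.8156 = -16.13 K.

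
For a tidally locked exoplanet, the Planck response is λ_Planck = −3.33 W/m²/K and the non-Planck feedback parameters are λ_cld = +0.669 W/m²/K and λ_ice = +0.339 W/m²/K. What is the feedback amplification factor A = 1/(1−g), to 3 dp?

Convert to gains: g_cld = 0.669/3.33 = 0.2009; g_ice = 0.339/3.33 = 0.1018.
Total gain g = 0.3027.
A = 1/(1 − 0.3027) = 1.434.

1.434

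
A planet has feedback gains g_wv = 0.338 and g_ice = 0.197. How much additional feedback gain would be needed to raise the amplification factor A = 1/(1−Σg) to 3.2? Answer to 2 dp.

0.15

Current total gain = 0.535.
Target gain for A = 3.2: g* = 1 − 1/3.2 = 0.6875.
Additional gain needed = 0.6875 − 0.535 = 0.15.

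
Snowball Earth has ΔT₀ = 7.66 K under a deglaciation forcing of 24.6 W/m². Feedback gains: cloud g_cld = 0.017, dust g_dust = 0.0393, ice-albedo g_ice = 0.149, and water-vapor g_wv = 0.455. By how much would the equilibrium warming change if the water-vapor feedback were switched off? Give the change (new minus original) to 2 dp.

-12.91 K

Original: g = 0.6603, ΔT = 7.66/(1−0.6603) = 22.5493 K.
Without water-vapor: g' = 0.2053, ΔT' = 7.66/(1−0.2053) = 9.6389 K.
Change = 9.6389 − 22.5493 = -12.91 K.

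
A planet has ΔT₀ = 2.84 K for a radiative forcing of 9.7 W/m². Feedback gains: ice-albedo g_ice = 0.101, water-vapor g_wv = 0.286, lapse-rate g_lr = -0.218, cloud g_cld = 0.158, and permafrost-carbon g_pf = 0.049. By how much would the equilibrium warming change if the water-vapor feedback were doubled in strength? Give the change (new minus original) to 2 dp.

3.85 K

Original: g = 0.376, ΔT = 2.84/(1−0.376) = 4.5513 K.
With doubled water-vapor: g' = 0.662, ΔT' = 2.84/(1−0.662) = 8.4024 K.
Change = 8.4024 − 4.5513 = 3.85 K.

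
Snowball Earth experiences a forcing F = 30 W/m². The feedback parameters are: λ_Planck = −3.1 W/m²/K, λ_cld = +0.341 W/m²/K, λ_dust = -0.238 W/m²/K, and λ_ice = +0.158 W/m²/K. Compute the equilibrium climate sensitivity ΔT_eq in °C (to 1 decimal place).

Net feedback parameter λ = (−3.1) + (+0.341) + (-0.238) + (+0.158) = -2.839 W/m²/K.
ΔT = −F/λ = −30/(-2.839) = 10.6 °C.

10.6 °C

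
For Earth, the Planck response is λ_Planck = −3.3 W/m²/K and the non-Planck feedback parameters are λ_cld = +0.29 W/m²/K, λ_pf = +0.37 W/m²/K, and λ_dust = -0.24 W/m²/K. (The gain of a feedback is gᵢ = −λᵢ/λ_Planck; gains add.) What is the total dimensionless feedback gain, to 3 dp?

Convert to gains: g_cld = 0.29/3.3 = 0.08788; g_pf = 0.37/3.3 = 0.1121; g_dust = -0.24/3.3 = -0.07273.
Total gain g = 0.12725.

0.127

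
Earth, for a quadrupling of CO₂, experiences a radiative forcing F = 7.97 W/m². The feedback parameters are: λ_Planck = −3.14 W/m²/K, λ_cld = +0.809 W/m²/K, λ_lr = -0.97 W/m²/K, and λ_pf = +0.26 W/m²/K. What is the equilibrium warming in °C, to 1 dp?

Net feedback parameter λ = (−3.14) + (+0.809) + (-0.97) + (+0.26) = -3.041 W/m²/K.
ΔT = −F/λ = −7.97/(-3.041) = 2.6 °C.

2.6 °C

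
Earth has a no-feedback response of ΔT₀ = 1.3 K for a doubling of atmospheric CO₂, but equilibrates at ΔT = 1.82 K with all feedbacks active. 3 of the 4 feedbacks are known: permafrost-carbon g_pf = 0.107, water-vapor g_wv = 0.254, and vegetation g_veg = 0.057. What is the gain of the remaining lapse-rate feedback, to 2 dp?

Amplification A = ΔT/ΔT₀ = 1.82/1.3 = 1.4.
Total gain g = 1 − 1/A = 1 − 1/1.4 = 0.2857.
Known gains sum to 0.107 + 0.254 + 0.057 = 0.418.
g_lr = 0.2857 − 0.418 = -0.13.

-0.13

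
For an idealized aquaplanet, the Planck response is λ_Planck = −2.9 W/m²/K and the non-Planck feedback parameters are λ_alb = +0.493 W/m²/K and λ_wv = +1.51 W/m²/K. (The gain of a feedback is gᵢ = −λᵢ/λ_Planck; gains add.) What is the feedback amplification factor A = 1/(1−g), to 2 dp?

Convert to gains: g_alb = 0.493/2.9 = 0.17; g_wv = 1.51/2.9 = 0.5207.
Total gain g = 0.6907.
A = 1/(1 − 0.6907) = 3.23.

3.23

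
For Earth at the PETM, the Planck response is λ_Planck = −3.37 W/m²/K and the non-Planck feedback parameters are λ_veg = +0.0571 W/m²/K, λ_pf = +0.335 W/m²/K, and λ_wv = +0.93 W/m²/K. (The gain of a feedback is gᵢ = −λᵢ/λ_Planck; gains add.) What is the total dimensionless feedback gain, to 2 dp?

0.39

Convert to gains: g_veg = 0.0571/3.37 = 0.01694; g_pf = 0.335/3.37 = 0.09941; g_wv = 0.93/3.37 = 0.276.
Total gain g = 0.39235.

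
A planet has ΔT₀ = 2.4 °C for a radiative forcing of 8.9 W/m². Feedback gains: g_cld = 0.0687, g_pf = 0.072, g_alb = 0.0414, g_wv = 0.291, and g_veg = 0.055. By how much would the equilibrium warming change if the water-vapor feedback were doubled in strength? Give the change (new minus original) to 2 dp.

8.18 °C

Original: g = 0.5281, ΔT = 2.4/(1−0.5281) = 5.0858 °C.
With doubled water-vapor: g' = 0.8191, ΔT' = 2.4/(1−0.8191) = 13.2670 °C.
Change = 13.2670 − 5.0858 = 8.18 °C.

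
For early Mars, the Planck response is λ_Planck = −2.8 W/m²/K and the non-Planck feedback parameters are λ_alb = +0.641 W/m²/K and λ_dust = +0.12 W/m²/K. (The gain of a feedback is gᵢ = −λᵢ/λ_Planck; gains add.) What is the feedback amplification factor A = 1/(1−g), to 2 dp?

Convert to gains: g_alb = 0.641/2.8 = 0.2289; g_dust = 0.12/2.8 = 0.04286.
Total gain g = 0.27176.
A = 1/(1 − 0.27176) = 1.37.

1.37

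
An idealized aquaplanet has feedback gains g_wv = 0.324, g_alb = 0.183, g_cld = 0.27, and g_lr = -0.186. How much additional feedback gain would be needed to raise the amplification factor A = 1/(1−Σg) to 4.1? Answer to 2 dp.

0.17

Current total gain = 0.591.
Target gain for A = 4.1: g* = 1 − 1/4.1 = 0.7561.
Additional gain needed = 0.7561 − 0.591 = 0.17.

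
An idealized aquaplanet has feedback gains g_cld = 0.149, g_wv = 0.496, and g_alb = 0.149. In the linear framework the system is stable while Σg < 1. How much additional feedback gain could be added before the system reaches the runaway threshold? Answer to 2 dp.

0.21

Current total gain = 0.149 + 0.496 + 0.149 = 0.794.
Margin to runaway = 1 − 0.794 = 0.21.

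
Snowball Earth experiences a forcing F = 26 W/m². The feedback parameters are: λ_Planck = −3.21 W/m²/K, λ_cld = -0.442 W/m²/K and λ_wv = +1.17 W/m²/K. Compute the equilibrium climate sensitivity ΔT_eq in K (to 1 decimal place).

10.5 K

Net feedback parameter λ = (−3.21) + (-0.442) + (+1.17) = -2.482 W/m²/K.
ΔT = −F/λ = −26/(-2.482) = 10.5 K.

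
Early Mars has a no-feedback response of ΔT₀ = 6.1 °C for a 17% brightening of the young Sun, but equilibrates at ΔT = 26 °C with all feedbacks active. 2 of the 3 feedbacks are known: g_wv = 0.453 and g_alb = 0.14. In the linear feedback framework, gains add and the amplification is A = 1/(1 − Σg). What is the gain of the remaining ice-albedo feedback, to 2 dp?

Amplification A = ΔT/ΔT₀ = 26/6.1 = 4.262.
Total gain g = 1 − 1/A = 1 − 1/4.262 = 0.7654.
Known gains sum to 0.453 + 0.14 = 0.593.
g_ice = 0.7654 − 0.593 = 0.17.

0.17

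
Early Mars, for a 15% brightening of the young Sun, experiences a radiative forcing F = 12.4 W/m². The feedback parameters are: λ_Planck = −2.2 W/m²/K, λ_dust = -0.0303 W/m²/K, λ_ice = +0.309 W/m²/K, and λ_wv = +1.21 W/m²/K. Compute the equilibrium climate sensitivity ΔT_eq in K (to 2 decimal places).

Net feedback parameter λ = (−2.2) + (-0.0303) + (+0.309) + (+1.21) = -0.7113 W/m²/K.
ΔT = −F/λ = −12.4/(-0.7113) = 17.43 K.

17.43 K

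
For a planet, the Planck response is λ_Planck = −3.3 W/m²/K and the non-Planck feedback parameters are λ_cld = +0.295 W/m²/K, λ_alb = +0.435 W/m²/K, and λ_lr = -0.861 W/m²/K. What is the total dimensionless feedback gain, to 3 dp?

Convert to gains: g_cld = 0.295/3.3 = 0.08939; g_alb = 0.435/3.3 = 0.1318; g_lr = -0.861/3.3 = -0.2609.
Total gain g = -0.03971.

-0.040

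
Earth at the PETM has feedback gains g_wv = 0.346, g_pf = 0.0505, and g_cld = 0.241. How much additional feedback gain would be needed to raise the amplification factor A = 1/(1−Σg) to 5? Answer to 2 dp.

Current total gain = 0.6375.
Target gain for A = 5: g* = 1 − 1/5 = 0.8.
Additional gain needed = 0.8 − 0.6375 = 0.16.

0.16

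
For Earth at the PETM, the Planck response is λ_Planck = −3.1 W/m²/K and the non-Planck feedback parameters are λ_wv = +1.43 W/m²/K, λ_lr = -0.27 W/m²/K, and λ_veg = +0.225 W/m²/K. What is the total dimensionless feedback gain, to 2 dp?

Convert to gains: g_wv = 1.43/3.1 = 0.4613; g_lr = -0.27/3.1 = -0.0871; g_veg = 0.225/3.1 = 0.07258.
Total gain g = 0.44678.

0.45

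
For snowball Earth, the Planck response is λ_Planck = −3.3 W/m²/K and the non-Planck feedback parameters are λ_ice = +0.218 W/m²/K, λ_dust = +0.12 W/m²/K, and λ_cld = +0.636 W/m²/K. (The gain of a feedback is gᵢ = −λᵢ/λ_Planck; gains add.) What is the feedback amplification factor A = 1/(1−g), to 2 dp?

1.42

Convert to gains: g_ice = 0.218/3.3 = 0.06606; g_dust = 0.12/3.3 = 0.03636; g_cld = 0.636/3.3 = 0.1927.
Total gain g = 0.29512.
A = 1/(1 − 0.29512) = 1.42.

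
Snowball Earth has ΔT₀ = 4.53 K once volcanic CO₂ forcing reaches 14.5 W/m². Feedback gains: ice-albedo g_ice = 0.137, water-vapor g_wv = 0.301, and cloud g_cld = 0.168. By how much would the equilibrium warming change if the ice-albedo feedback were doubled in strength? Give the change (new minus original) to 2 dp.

6.13 K

Original: g = 0.606, ΔT = 4.53/(1−0.606) = 11.4975 K.
With doubled ice-albedo: g' = 0.743, ΔT' = 4.53/(1−0.743) = 17.6265 K.
Change = 17.6265 − 11.4975 = 6.13 K.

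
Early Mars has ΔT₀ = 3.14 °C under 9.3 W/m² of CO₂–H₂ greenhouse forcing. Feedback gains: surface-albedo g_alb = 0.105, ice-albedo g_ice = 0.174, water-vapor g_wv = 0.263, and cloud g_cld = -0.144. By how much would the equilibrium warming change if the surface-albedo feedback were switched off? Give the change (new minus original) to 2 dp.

-0.77 °C

Original: g = 0.398, ΔT = 3.14/(1−0.398) = 5.2159 °C.
Without surface-albedo: g' = 0.293, ΔT' = 3.14/(1−0.293) = 4.4413 °C.
Change = 4.4413 − 5.2159 = -0.77 °C.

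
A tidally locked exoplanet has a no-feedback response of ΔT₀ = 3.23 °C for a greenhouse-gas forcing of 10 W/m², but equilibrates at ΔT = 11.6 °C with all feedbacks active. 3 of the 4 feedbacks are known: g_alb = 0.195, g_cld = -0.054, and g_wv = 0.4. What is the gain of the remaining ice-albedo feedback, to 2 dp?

Amplification A = ΔT/ΔT₀ = 11.6/3.23 = 3.591.
Total gain g = 1 − 1/A = 1 − 1/3.591 = 0.7215.
Known gains sum to 0.195 − 0.054 + 0.4 = 0.541.
g_ice = 0.7215 − 0.541 = 0.18.

0.18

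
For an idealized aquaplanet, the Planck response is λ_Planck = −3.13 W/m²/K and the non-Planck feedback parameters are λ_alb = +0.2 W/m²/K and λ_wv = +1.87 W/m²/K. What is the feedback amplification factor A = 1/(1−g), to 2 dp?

Convert to gains: g_alb = 0.2/3.13 = 0.0639; g_wv = 1.87/3.13 = 0.5974.
Total gain g = 0.6613.
A = 1/(1 − 0.6613) = 2.95.

2.95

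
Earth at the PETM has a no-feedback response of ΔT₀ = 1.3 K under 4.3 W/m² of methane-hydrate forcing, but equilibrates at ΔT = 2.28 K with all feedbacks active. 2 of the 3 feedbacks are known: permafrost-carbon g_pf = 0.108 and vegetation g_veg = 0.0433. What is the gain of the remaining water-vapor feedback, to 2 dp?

0.28

Amplification A = ΔT/ΔT₀ = 2.28/1.3 = 1.754.
Total gain g = 1 − 1/A = 1 − 1/1.754 = 0.4299.
Known gains sum to 0.108 + 0.0433 = 0.1513.
g_wv = 0.4299 − 0.1513 = 0.28.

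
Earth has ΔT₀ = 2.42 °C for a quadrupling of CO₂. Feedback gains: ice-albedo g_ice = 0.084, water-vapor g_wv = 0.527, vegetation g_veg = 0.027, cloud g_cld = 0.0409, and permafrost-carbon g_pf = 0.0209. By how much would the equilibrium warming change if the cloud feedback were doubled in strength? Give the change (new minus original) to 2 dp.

Original: g = 0.6998, ΔT = 2.42/(1−0.6998) = 8.0613 °C.
With doubled cloud: g' = 0.7407, ΔT' = 2.42/(1−0.7407) = 9.3328 °C.
Change = 9.3328 − 8.0613 = 1.27 °C.

1.27 °C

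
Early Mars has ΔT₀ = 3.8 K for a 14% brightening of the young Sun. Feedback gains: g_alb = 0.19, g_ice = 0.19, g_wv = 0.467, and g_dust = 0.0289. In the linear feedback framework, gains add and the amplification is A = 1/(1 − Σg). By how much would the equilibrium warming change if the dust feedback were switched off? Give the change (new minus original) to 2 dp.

-5.78 K

Original: g = 0.8759, ΔT = 3.8/(1−0.8759) = 30.6205 K.
Without dust: g' = 0.847, ΔT' = 3.8/(1−0.847) = 24.8366 K.
Change = 24.8366 − 30.6205 = -5.78 K.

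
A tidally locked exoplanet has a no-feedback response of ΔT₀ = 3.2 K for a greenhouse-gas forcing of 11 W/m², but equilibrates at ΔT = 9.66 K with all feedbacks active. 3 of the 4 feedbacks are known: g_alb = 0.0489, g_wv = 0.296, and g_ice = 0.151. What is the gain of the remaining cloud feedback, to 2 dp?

Amplification A = ΔT/ΔT₀ = 9.66/3.2 = 3.019.
Total gain g = 1 − 1/A = 1 − 1/3.019 = 0.6688.
Known gains sum to 0.0489 + 0.296 + 0.151 = 0.4959.
g_cld = 0.6688 − 0.4959 = 0.17.

0.17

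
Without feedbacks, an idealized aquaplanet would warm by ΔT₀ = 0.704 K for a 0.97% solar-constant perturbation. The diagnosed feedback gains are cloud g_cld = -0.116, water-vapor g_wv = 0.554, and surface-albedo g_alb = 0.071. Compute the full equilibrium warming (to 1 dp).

1.4 K

Total gain g = -0.116 + 0.554 + 0.071 = 0.509.
Amplification A = 1/(1 − 0.509) = 2.037.
ΔT = 0.704 × 2.037 = 1.4 K.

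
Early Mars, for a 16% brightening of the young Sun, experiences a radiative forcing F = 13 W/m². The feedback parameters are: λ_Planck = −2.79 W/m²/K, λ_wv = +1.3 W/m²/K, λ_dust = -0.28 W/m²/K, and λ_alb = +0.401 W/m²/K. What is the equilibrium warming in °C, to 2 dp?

9.50 °C

Net feedback parameter λ = (−2.79) + (+1.3) + (-0.28) + (+0.401) = -1.369 W/m²/K.
ΔT = −F/λ = −13/(-1.369) = 9.50 °C.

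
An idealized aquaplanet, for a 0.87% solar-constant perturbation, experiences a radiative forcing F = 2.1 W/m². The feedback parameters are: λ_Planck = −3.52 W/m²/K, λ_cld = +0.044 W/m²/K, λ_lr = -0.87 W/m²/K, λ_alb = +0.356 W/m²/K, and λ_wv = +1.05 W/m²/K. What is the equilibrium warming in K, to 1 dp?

0.7 K

Net feedback parameter λ = (−3.52) + (+0.044) + (-0.87) + (+0.356) + (+1.05) = -2.94 W/m²/K.
ΔT = −F/λ = −2.1/(-2.94) = 0.7 K.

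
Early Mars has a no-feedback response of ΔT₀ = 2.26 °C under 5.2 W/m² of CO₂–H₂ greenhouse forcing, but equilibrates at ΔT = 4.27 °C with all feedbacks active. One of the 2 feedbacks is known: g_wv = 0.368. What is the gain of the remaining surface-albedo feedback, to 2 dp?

0.10

Amplification A = ΔT/ΔT₀ = 4.27/2.26 = 1.889.
Total gain g = 1 − 1/A = 1 − 1/1.889 = 0.4706.
The known gain is 0.368.
g_alb = 0.4706 − 0.368 = 0.10.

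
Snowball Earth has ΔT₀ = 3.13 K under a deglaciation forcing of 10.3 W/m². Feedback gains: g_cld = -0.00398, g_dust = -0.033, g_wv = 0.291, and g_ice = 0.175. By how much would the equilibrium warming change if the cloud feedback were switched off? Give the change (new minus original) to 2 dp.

0.04 K

Original: g = 0.42902, ΔT = 3.13/(1−0.42902) = 5.4818 K.
Without cloud: g' = 0.433, ΔT' = 3.13/(1−0.433) = 5.5203 K.
Change = 5.5203 − 5.4818 = 0.04 K.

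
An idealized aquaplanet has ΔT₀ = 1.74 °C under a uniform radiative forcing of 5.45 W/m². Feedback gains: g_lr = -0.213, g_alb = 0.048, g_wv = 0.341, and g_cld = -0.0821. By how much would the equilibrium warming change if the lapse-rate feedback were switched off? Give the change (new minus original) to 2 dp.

0.59 °C

Original: g = 0.0939, ΔT = 1.74/(1−0.0939) = 1.9203 °C.
Without lapse-rate: g' = 0.3069, ΔT' = 1.74/(1−0.3069) = 2.5105 °C.
Change = 2.5105 − 1.9203 = 0.59 °C.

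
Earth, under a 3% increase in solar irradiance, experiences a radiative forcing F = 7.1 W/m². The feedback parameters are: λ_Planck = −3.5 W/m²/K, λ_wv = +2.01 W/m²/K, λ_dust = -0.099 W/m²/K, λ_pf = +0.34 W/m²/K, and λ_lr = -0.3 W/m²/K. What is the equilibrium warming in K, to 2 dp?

4.58 K

Net feedback parameter λ = (−3.5) + (+2.01) + (-0.099) + (+0.34) + (-0.3) = -1.549 W/m²/K.
ΔT = −F/λ = −7.1/(-1.549) = 4.58 K.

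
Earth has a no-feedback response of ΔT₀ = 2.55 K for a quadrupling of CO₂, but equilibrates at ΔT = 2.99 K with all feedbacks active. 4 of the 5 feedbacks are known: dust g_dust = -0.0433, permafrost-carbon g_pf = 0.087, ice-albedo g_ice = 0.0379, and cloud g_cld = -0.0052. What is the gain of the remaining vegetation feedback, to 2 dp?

Amplification A = ΔT/ΔT₀ = 2.99/2.55 = 1.173.
Total gain g = 1 − 1/A = 1 − 1/1.173 = 0.1475.
Known gains sum to -0.0433 + 0.087 + 0.0379 − 0.0052 = 0.0764.
g_veg = 0.1475 − 0.0764 = 0.07.

0.07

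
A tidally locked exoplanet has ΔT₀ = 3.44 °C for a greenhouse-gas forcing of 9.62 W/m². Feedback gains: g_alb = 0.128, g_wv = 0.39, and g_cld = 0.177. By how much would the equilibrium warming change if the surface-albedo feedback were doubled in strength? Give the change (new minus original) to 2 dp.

8.16 °C

Original: g = 0.695, ΔT = 3.44/(1−0.695) = 11.2787 °C.
With doubled surface-albedo: g' = 0.823, ΔT' = 3.44/(1−0.823) = 19.4350 °C.
Change = 19.4350 − 11.2787 = 8.16 °C.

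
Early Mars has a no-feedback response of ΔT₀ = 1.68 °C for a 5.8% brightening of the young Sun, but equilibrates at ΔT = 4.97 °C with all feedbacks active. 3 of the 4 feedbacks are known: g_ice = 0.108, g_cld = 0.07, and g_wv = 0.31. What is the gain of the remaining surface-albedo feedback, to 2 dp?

0.17

Amplification A = ΔT/ΔT₀ = 4.97/1.68 = 2.958.
Total gain g = 1 − 1/A = 1 − 1/2.958 = 0.6619.
Known gains sum to 0.108 + 0.07 + 0.31 = 0.488.
g_alb = 0.6619 − 0.488 = 0.17.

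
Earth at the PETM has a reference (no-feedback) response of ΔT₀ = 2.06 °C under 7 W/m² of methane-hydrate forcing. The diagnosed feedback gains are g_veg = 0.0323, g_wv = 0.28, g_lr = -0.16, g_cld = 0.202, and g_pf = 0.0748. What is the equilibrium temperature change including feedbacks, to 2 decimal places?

Total gain g = 0.0323 + 0.28 − 0.16 + 0.202 + 0.0748 = 0.4291.
Amplification A = 1/(1 − 0.4291) = 1.752.
ΔT = 2.06 × 1.752 = 3.61 °C.

3.61 °C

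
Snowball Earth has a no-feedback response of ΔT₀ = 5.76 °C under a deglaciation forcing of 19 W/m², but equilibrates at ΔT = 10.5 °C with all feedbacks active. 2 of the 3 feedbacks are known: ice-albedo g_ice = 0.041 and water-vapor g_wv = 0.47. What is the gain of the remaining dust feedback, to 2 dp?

-0.06

Amplification A = ΔT/ΔT₀ = 10.5/5.76 = 1.823.
Total gain g = 1 − 1/A = 1 − 1/1.823 = 0.4515.
Known gains sum to 0.041 + 0.47 = 0.511.
g_dust = 0.4515 − 0.511 = -0.06.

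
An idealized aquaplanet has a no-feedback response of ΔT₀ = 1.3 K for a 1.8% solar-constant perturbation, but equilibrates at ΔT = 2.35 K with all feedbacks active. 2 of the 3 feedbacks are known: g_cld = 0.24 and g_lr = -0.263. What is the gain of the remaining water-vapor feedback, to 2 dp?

0.47

Amplification A = ΔT/ΔT₀ = 2.35/1.3 = 1.808.
Total gain g = 1 − 1/A = 1 − 1/1.808 = 0.4469.
Known gains sum to 0.24 − 0.263 = -0.023.
g_wv = 0.4469 + 0.023 = 0.47.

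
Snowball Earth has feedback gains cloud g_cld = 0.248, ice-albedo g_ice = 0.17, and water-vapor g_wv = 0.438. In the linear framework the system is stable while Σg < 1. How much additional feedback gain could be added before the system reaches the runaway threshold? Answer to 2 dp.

Current total gain = 0.248 + 0.17 + 0.438 = 0.856.
Margin to runaway = 1 − 0.856 = 0.14.

0.14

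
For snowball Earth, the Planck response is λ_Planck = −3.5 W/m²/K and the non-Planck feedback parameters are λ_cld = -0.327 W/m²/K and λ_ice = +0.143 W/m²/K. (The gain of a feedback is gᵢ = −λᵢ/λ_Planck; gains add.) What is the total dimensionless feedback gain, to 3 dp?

Convert to gains: g_cld = -0.327/3.5 = -0.09343; g_ice = 0.143/3.5 = 0.04086.
Total gain g = -0.05257.

-0.053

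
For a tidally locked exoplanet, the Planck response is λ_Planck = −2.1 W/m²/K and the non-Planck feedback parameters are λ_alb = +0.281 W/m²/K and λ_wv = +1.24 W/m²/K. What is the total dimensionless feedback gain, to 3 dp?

Convert to gains: g_alb = 0.281/2.1 = 0.1338; g_wv = 1.24/2.1 = 0.5905.
Total gain g = 0.7243.

0.724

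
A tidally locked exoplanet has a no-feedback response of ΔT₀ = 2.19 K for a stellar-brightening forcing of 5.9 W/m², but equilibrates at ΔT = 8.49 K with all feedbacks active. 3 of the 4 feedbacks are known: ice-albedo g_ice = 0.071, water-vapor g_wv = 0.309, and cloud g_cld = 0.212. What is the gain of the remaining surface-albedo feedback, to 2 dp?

0.15

Amplification A = ΔT/ΔT₀ = 8.49/2.19 = 3.877.
Total gain g = 1 − 1/A = 1 − 1/3.877 = 0.7421.
Known gains sum to 0.071 + 0.309 + 0.212 = 0.592.
g_alb = 0.7421 − 0.592 = 0.15.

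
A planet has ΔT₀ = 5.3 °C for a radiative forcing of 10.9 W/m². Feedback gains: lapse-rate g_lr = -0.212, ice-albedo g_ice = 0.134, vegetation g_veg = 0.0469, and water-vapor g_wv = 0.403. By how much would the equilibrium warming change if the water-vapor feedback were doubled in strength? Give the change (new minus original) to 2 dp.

15.11 °C

Original: g = 0.3719, ΔT = 5.3/(1−0.3719) = 8.4381 °C.
With doubled water-vapor: g' = 0.7749, ΔT' = 5.3/(1−0.7749) = 23.5451 °C.
Change = 23.5451 − 8.4381 = 15.11 °C.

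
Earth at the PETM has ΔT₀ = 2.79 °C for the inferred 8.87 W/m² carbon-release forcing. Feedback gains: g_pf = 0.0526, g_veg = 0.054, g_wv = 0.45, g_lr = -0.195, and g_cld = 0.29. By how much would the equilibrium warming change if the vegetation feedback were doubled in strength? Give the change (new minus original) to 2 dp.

1.47 °C

Original: g = 0.6516, ΔT = 2.79/(1−0.6516) = 8.0080 °C.
With doubled vegetation: g' = 0.7056, ΔT' = 2.79/(1−0.7056) = 9.4769 °C.
Change = 9.4769 − 8.0080 = 1.47 °C.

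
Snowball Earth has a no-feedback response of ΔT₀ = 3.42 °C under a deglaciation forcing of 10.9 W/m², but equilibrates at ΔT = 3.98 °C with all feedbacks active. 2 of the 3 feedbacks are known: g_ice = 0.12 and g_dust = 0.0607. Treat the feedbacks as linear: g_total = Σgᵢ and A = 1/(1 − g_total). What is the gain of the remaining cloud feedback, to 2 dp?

Amplification A = ΔT/ΔT₀ = 3.98/3.42 = 1.164.
Total gain g = 1 − 1/A = 1 − 1/1.164 = 0.1409.
Known gains sum to 0.12 + 0.0607 = 0.1807.
g_cld = 0.1409 − 0.1807 = -0.04.

-0.04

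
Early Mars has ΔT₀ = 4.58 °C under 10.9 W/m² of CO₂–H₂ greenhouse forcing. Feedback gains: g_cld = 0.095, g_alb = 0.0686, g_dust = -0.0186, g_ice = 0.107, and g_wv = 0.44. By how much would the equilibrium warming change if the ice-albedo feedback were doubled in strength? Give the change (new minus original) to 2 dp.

Original: g = 0.692, ΔT = 4.58/(1−0.692) = 14.8701 °C.
With doubled ice-albedo: g' = 0.799, ΔT' = 4.58/(1−0.799) = 22.7861 °C.
Change = 22.7861 − 14.8701 = 7.92 °C.

7.92 °C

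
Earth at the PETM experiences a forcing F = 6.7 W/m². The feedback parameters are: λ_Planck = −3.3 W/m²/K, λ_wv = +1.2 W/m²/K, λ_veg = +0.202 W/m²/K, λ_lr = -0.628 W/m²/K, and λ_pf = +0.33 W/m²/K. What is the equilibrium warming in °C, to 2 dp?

3.05 °C

Net feedback parameter λ = (−3.3) + (+1.2) + (+0.202) + (-0.628) + (+0.33) = -2.196 W/m²/K.
ΔT = −F/λ = −6.7/(-2.196) = 3.05 °C.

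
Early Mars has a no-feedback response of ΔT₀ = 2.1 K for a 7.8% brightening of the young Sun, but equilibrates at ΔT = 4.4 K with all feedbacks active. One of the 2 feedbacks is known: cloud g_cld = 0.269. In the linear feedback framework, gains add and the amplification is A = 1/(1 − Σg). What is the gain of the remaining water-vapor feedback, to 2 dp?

Amplification A = ΔT/ΔT₀ = 4.4/2.1 = 2.095.
Total gain g = 1 − 1/A = 1 − 1/2.095 = 0.5227.
The known gain is 0.269.
g_wv = 0.5227 − 0.269 = 0.25.

0.25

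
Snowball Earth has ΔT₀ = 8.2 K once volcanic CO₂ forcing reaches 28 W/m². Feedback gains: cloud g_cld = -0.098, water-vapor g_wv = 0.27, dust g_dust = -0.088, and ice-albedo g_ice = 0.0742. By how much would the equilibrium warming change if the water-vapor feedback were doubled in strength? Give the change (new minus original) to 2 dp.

Original: g = 0.1582, ΔT = 8.2/(1−0.1582) = 9.7410 K.
With doubled water-vapor: g' = 0.4282, ΔT' = 8.2/(1−0.4282) = 14.3407 K.
Change = 14.3407 − 9.7410 = 4.60 K.

4.60 K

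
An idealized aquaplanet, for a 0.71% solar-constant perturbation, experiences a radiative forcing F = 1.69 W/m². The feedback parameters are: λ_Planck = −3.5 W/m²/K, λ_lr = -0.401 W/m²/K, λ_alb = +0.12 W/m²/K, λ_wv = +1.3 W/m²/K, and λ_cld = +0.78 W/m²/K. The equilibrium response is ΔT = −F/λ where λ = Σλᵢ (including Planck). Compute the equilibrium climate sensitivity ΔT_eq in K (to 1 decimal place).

Net feedback parameter λ = (−3.5) + (-0.401) + (+0.12) + (+1.3) + (+0.78) = -1.701 W/m²/K.
ΔT = −F/λ = −1.69/(-1.701) = 1.0 K.

1.0 K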